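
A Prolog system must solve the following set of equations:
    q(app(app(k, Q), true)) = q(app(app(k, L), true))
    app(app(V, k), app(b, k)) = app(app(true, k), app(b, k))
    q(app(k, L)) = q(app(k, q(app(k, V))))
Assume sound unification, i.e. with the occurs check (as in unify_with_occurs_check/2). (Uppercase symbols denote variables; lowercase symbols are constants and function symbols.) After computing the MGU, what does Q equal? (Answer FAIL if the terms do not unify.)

Decompose q/1: app(app(k, Q), true) = app(app(k, L), true).
Decompose app/2: app(k, Q) = app(k, L),  true = true.
Decompose app/2: k = k,  Q = L.
Delete trivial equation k = k.
Bind Q := L; no other remaining equation mentions Q.
Delete trivial equation true = true.
Decompose app/2: app(V, k) = app(true, k),  app(b, k) = app(b, k).
Decompose app/2: V = true,  k = k.
Bind V := true; substituting into the one remaining equation that mentions V gives: q(app(k, L)) = q(app(k, q(app(k, true)))).
Delete trivial equation k = k.
Delete trivial equation app(b, k) = app(b, k).
Decompose q/1: app(k, L) = app(k, q(app(k, true))).
Decompose app/2: k = k,  L = q(app(k, true)).
Delete trivial equation k = k.
Bind L := q(app(k, true)). Substituting into the earlier binding gives Q := q(app(k, true)).
MGU = { Q ↦ q(app(k, true)), V ↦ true, L ↦ q(app(k, true)) }, so Q ↦ q(app(k, true)).

q(app(k, true))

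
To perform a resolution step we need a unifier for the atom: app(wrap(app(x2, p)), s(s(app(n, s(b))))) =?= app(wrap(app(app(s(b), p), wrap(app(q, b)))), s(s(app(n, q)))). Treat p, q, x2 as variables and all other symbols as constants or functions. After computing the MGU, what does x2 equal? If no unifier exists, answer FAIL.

app(s(b), wrap(app(s(b), b)))

Decompose app/2: wrap(app(x2, p)) =?= wrap(app(app(s(b), p), wrap(app(q, b)))),  s(s(app(n, s(b)))) =?= s(s(app(n, q))).
Decompose wrap/1: app(x2, p) =?= app(app(s(b), p), wrap(app(q, b))).
Decompose app/2: x2 =?= app(s(b), p),  p =?= wrap(app(q, b)).
Bind x2 := app(s(b), p); no other remaining equation mentions x2.
Bind p := wrap(app(q, b)); no other remaining equation mentions p. Substituting into the earlier binding gives x2 := app(s(b), wrap(app(q, b))).
Decompose s/1: s(app(n, s(b))) =?= s(app(n, q)).
Decompose s/1: app(n, s(b)) =?= app(n, q).
Decompose app/2: n =?= n,  s(b) =?= q.
Delete trivial equation n =?= n.
Bind q := s(b). Substituting into the earlier bindings gives x2 := app(s(b), wrap(app(s(b), b))), p := wrap(app(s(b), b)).
MGU = { x2 ↦ app(s(b), wrap(app(s(b), b))), p ↦ wrap(app(s(b), b)), q ↦ s(b) }, so x2 ↦ app(s(b), wrap(app(s(b), b))).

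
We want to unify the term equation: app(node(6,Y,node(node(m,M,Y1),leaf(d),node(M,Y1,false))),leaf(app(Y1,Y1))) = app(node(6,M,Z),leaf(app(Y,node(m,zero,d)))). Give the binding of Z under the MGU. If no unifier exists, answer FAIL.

Decompose app/2: node(6,Y,node(node(m,M,Y1),leaf(d),node(M,Y1,false))) = node(6,M,Z),  leaf(app(Y1,Y1)) = leaf(app(Y,node(m,zero,d))).
Decompose node/3: 6 = 6,  Y = M,  node(node(m,M,Y1),leaf(d),node(M,Y1,false)) = Z.
Delete trivial equation 6 = 6.
Bind Y := M; substituting into the one remaining equation that mentions Y gives: leaf(app(Y1,Y1)) = leaf(app(M,node(m,zero,d))).
Bind Z := node(node(m,M,Y1),leaf(d),node(M,Y1,false)); no other remaining equation mentions Z.
Decompose leaf/1: app(Y1,Y1) = app(M,node(m,zero,d)).
Decompose app/2: Y1 = M,  Y1 = node(m,zero,d).
Bind Y1 := M; substituting into the remaining equation gives: M = node(m,zero,d). Substituting into the earlier binding gives Z := node(node(m,M,M),leaf(d),node(M,M,false)).
Bind M := node(m,zero,d). Substituting into the earlier bindings gives Y := node(m,zero,d), Z := node(node(m,node(m,zero,d),node(m,zero,d)),leaf(d),node(node(m,zero,d),node(m,zero,d),false)), Y1 := node(m,zero,d).
MGU = { Y ↦ node(m,zero,d), Z ↦ node(node(m,node(m,zero,d),node(m,zero,d)),leaf(d),node(node(m,zero,d),node(m,zero,d),false)), Y1 ↦ node(m,zero,d), M ↦ node(m,zero,d) }, so Z ↦ node(node(m,node(m,zero,d),node(m,zero,d)),leaf(d),node(node(m,zero,d),node(m,zero,d),false)).

node(node(m,node(m,zero,d),node(m,zero,d)),leaf(d),node(node(m,zero,d),node(m,zero,d),false))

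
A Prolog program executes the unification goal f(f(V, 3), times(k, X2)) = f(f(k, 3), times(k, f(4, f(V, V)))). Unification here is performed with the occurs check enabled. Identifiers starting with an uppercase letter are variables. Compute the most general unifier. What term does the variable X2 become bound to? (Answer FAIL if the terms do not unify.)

f(4, f(k, k))

Decompose f/2: f(V, 3) = f(k, 3),  times(k, X2) = times(k, f(4, f(V, V))).
Decompose f/2: V = k,  3 = 3.
Bind V := k; substituting into the one remaining equation that mentions V gives: times(k, X2) = times(k, f(4, f(k, k))).
Delete trivial equation 3 = 3.
Decompose times/2: k = k,  X2 = f(4, f(k, k)).
Delete trivial equation k = k.
Bind X2 := f(4, f(k, k)).
MGU = { V ↦ k, X2 ↦ f(4, f(k, k)) }, so X2 ↦ f(4, f(k, k)).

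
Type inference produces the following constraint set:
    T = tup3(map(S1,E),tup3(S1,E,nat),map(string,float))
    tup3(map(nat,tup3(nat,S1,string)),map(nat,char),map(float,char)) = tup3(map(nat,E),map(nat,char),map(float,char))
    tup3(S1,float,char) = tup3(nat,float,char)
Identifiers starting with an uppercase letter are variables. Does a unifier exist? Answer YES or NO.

Bind T := tup3(map(S1,E),tup3(S1,E,nat),map(string,float)); no other remaining equation mentions T.
Decompose tup3/3: map(nat,tup3(nat,S1,string)) = map(nat,E),  map(nat,char) = map(nat,char),  map(float,char) = map(float,char).
Decompose map/2: nat = nat,  tup3(nat,S1,string) = E.
Delete trivial equation nat = nat.
Bind E := tup3(nat,S1,string); no other remaining equation mentions E. Substituting into the earlier binding gives T := tup3(map(S1,tup3(nat,S1,string)),tup3(S1,tup3(nat,S1,string),nat),map(string,float)).
Delete trivial equation map(nat,char) = map(nat,char).
Delete trivial equation map(float,char) = map(float,char).
Decompose tup3/3: S1 = nat,  float = float,  char = char.
Bind S1 := nat; no other remaining equation mentions S1. Substituting into the earlier bindings gives T := tup3(map(nat,tup3(nat,nat,string)),tup3(nat,tup3(nat,nat,string),nat),map(string,float)), E := tup3(nat,nat,string).
Delete trivial equation float = float.
Delete trivial equation char = char.
No equations remain and no clash or occurs-check failure arose, so a unifier exists.

YES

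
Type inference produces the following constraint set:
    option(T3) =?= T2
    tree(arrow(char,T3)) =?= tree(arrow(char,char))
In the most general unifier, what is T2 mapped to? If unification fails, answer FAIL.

Bind T2 := option(T3); no other remaining equation mentions T2.
Decompose tree/1: arrow(char,T3) =?= arrow(char,char).
Decompose arrow/2: char =?= char,  T3 =?= char.
Delete trivial equation char =?= char.
Bind T3 := char. Substituting into the earlier binding gives T2 := option(char).
MGU = { T2 ↦ option(char), T3 ↦ char }, so T2 ↦ option(char).

option(char)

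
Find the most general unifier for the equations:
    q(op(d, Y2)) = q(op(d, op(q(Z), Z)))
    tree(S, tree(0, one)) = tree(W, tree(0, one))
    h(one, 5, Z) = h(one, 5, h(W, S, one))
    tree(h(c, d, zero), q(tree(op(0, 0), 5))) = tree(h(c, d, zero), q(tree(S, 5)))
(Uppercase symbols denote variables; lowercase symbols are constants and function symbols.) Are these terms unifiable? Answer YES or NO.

YES

Decompose q/1: op(d, Y2) = op(d, op(q(Z), Z)).
Decompose op/2: d = d,  Y2 = op(q(Z), Z).
Delete trivial equation d = d.
Bind Y2 := op(q(Z), Z); no other remaining equation mentions Y2.
Decompose tree/2: S = W,  tree(0, one) = tree(0, one).
Bind S := W; substituting into the 2 remaining equations that mention S gives: h(one, 5, Z) = h(one, 5, h(W, W, one)),  tree(h(c, d, zero), q(tree(op(0, 0), 5))) = tree(h(c, d, zero), q(tree(W, 5))).
Delete trivial equation tree(0, one) = tree(0, one).
Decompose h/3: one = one,  5 = 5,  Z = h(W, W, one).
Delete trivial equation one = one.
Delete trivial equation 5 = 5.
Bind Z := h(W, W, one); no other remaining equation mentions Z. Substituting into the earlier binding gives Y2 := op(q(h(W, W, one)), h(W, W, one)).
Decompose tree/2: h(c, d, zero) = h(c, d, zero),  q(tree(op(0, 0), 5)) = q(tree(W, 5)).
Delete trivial equation h(c, d, zero) = h(c, d, zero).
Decompose q/1: tree(op(0, 0), 5) = tree(W, 5).
Decompose tree/2: op(0, 0) = W,  5 = 5.
Bind W := op(0, 0); no other remaining equation mentions W. Substituting into the earlier bindings gives Y2 := op(q(h(op(0, 0), op(0, 0), one)), h(op(0, 0), op(0, 0), one)), S := op(0, 0), Z := h(op(0, 0), op(0, 0), one).
Delete trivial equation 5 = 5.
No equations remain and no clash or occurs-check failure arose, so a unifier exists.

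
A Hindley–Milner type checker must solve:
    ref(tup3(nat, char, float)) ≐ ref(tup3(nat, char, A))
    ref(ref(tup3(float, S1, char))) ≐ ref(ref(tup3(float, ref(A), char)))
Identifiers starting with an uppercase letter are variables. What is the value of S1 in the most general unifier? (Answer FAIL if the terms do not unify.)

Decompose ref/1: tup3(nat, char, float) ≐ tup3(nat, char, A).
Decompose tup3/3: nat ≐ nat,  char ≐ char,  float ≐ A.
Delete trivial equation nat ≐ nat.
Delete trivial equation char ≐ char.
Bind A := float; substituting into the remaining equation gives: ref(ref(tup3(float, S1, char))) ≐ ref(ref(tup3(float, ref(float), char))).
Decompose ref/1: ref(tup3(float, S1, char)) ≐ ref(tup3(float, ref(float), char)).
Decompose ref/1: tup3(float, S1, char) ≐ tup3(float, ref(float), char).
Decompose tup3/3: float ≐ float,  S1 ≐ ref(float),  char ≐ char.
Delete trivial equation float ≐ float.
Bind S1 := ref(float); no other remaining equation mentions S1.
Delete trivial equation char ≐ char.
MGU = { A ↦ float, S1 ↦ ref(float) }, so S1 ↦ ref(float).

ref(float)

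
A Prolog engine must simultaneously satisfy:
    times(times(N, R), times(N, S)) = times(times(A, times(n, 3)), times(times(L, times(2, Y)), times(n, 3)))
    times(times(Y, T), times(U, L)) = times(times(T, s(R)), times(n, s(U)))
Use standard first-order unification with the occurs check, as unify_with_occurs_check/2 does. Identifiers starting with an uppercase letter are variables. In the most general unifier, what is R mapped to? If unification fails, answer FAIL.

times(n, 3)

Decompose times/2: times(N, R) = times(A, times(n, 3)),  times(N, S) = times(times(L, times(2, Y)), times(n, 3)).
Decompose times/2: N = A,  R = times(n, 3).
Bind N := A; substituting into the one remaining equation that mentions N gives: times(A, S) = times(times(L, times(2, Y)), times(n, 3)).
Bind R := times(n, 3); substituting into the one remaining equation that mentions R gives: times(times(Y, T), times(U, L)) = times(times(T, s(times(n, 3))), times(n, s(U))).
Decompose times/2: A = times(L, times(2, Y)),  S = times(n, 3).
Bind A := times(L, times(2, Y)); no other remaining equation mentions A. Substituting into the earlier binding gives N := times(L, times(2, Y)).
Bind S := times(n, 3); no other remaining equation mentions S.
Decompose times/2: times(Y, T) = times(T, s(times(n, 3))),  times(U, L) = times(n, s(U)).
Decompose times/2: Y = T,  T = s(times(n, 3)).
Bind Y := T; no other remaining equation mentions Y. Substituting into the earlier bindings gives N := times(L, times(2, T)), A := times(L, times(2, T)).
Bind T := s(times(n, 3)); no other remaining equation mentions T. Substituting into the earlier bindings gives N := times(L, times(2, s(times(n, 3)))), A := times(L, times(2, s(times(n, 3)))), Y := s(times(n, 3)).
Decompose times/2: U = n,  L = s(U).
Bind U := n; substituting into the remaining equation gives: L = s(n).
Bind L := s(n). Substituting into the earlier bindings gives N := times(s(n), times(2, s(times(n, 3)))), A := times(s(n), times(2, s(times(n, 3)))).
MGU = { N ↦ times(s(n), times(2, s(times(n, 3)))), R ↦ times(n, 3), A ↦ times(s(n), times(2, s(times(n, 3)))), S ↦ times(n, 3), Y ↦ s(times(n, 3)), T ↦ s(times(n, 3)), U ↦ n, L ↦ s(n) }, so R ↦ times(n, 3).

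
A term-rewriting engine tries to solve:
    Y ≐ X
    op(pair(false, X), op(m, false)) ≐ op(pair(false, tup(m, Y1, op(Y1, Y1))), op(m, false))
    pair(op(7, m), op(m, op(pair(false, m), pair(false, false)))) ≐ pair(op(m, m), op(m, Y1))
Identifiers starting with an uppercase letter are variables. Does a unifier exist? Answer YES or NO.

NO

Bind Y := X; no other remaining equation mentions Y.
Decompose op/2: pair(false, X) ≐ pair(false, tup(m, Y1, op(Y1, Y1))),  op(m, false) ≐ op(m, false).
Decompose pair/2: false ≐ false,  X ≐ tup(m, Y1, op(Y1, Y1)).
Delete trivial equation false ≐ false.
Bind X := tup(m, Y1, op(Y1, Y1)); no other remaining equation mentions X. Substituting into the earlier binding gives Y := tup(m, Y1, op(Y1, Y1)).
Delete trivial equation op(m, false) ≐ op(m, false).
Decompose pair/2: op(7, m) ≐ op(m, m),  op(m, op(pair(false, m), pair(false, false))) ≐ op(m, Y1).
Decompose op/2: 7 ≐ m,  m ≐ m.
Clash: constants 7 and m differ; no unifier exists.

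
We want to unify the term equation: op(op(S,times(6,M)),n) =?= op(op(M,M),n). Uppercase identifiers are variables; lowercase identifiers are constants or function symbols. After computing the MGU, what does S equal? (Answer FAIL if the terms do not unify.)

FAIL

Decompose op/2: op(S,times(6,M)) =?= op(M,M),  n =?= n.
Decompose op/2: S =?= M,  times(6,M) =?= M.
Bind S := M; no other remaining equation mentions S.
Occurs check fails: M occurs in times(6,M); the equation M =?= times(6,M) has no finite solution.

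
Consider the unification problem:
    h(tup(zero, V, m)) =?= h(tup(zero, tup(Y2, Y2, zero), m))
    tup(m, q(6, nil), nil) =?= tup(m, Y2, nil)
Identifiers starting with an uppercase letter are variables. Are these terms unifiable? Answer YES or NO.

YES

Decompose h/1: tup(zero, V, m) =?= tup(zero, tup(Y2, Y2, zero), m).
Decompose tup/3: zero =?= zero,  V =?= tup(Y2, Y2, zero),  m =?= m.
Delete trivial equation zero =?= zero.
Bind V := tup(Y2, Y2, zero); no other remaining equation mentions V.
Delete trivial equation m =?= m.
Decompose tup/3: m =?= m,  q(6, nil) =?= Y2,  nil =?= nil.
Delete trivial equation m =?= m.
Bind Y2 := q(6, nil); no other remaining equation mentions Y2. Substituting into the earlier binding gives V := tup(q(6, nil), q(6, nil), zero).
Delete trivial equation nil =?= nil.
No equations remain and no clash or occurs-check failure arose, so a unifier exists.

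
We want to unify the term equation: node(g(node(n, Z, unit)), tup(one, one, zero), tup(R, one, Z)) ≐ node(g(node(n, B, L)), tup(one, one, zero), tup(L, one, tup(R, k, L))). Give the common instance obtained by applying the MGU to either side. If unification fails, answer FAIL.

node(g(node(n, tup(unit, k, unit), unit)), tup(one, one, zero), tup(unit, one, tup(unit, k, unit)))

Decompose node/3: g(node(n, Z, unit)) ≐ g(node(n, B, L)),  tup(one, one, zero) ≐ tup(one, one, zero),  tup(R, one, Z) ≐ tup(L, one, tup(R, k, L)).
Decompose g/1: node(n, Z, unit) ≐ node(n, B, L).
Decompose node/3: n ≐ n,  Z ≐ B,  unit ≐ L.
Delete trivial equation n ≐ n.
Bind Z := B; substituting into the one remaining equation that mentions Z gives: tup(R, one, B) ≐ tup(L, one, tup(R, k, L)).
Bind L := unit; substituting into the one remaining equation that mentions L gives: tup(R, one, B) ≐ tup(unit, one, tup(R, k, unit)).
Delete trivial equation tup(one, one, zero) ≐ tup(one, one, zero).
Decompose tup/3: R ≐ unit,  one ≐ one,  B ≐ tup(R, k, unit).
Bind R := unit; substituting into the one remaining equation that mentions R gives: B ≐ tup(unit, k, unit).
Delete trivial equation one ≐ one.
Bind B := tup(unit, k, unit). Substituting into the earlier binding gives Z := tup(unit, k, unit).
Applying the MGU to either side gives node(g(node(n, tup(unit, k, unit), unit)), tup(one, one, zero), tup(unit, one, tup(unit, k, unit))).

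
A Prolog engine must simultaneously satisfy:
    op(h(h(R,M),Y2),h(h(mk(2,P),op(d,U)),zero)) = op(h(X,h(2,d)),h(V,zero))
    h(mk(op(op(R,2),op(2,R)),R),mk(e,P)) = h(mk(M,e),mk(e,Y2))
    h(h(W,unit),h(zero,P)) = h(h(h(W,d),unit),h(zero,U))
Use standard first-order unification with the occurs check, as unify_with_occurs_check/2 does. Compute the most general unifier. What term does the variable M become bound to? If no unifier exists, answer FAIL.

FAIL

Decompose op/2: h(h(R,M),Y2) = h(X,h(2,d)),  h(h(mk(2,P),op(d,U)),zero) = h(V,zero).
Decompose h/2: h(R,M) = X,  Y2 = h(2,d).
Bind X := h(R,M); no other remaining equation mentions X.
Bind Y2 := h(2,d); substituting into the one remaining equation that mentions Y2 gives: h(mk(op(op(R,2),op(2,R)),R),mk(e,P)) = h(mk(M,e),mk(e,h(2,d))).
Decompose h/2: h(mk(2,P),op(d,U)) = V,  zero = zero.
Bind V := h(mk(2,P),op(d,U)); no other remaining equation mentions V.
Delete trivial equation zero = zero.
Decompose h/2: mk(op(op(R,2),op(2,R)),R) = mk(M,e),  mk(e,P) = mk(e,h(2,d)).
Decompose mk/2: op(op(R,2),op(2,R)) = M,  R = e.
Bind M := op(op(R,2),op(2,R)); no other remaining equation mentions M. Substituting into the earlier binding gives X := h(R,op(op(R,2),op(2,R))).
Bind R := e; no other remaining equation mentions R. Substituting into the earlier bindings gives X := h(e,op(op(e,2),op(2,e))), M := op(op(e,2),op(2,e)).
Decompose mk/2: e = e,  P = h(2,d).
Delete trivial equation e = e.
Bind P := h(2,d); substituting into the remaining equation gives: h(h(W,unit),h(zero,h(2,d))) = h(h(h(W,d),unit),h(zero,U)). Substituting into the earlier binding gives V := h(mk(2,h(2,d)),op(d,U)).
Decompose h/2: h(W,unit) = h(h(W,d),unit),  h(zero,h(2,d)) = h(zero,U).
Decompose h/2: W = h(W,d),  unit = unit.
Occurs check fails: W occurs in h(W,d); the equation W = h(W,d) has no finite solution.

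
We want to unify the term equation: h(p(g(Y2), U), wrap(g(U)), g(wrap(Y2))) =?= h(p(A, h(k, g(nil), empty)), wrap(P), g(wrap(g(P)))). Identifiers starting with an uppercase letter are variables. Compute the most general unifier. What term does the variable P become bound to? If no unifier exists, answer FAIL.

g(h(k, g(nil), empty))

Decompose h/3: p(g(Y2), U) =?= p(A, h(k, g(nil), empty)),  wrap(g(U)) =?= wrap(P),  g(wrap(Y2)) =?= g(wrap(g(P))).
Decompose p/2: g(Y2) =?= A,  U =?= h(k, g(nil), empty).
Bind A := g(Y2); no other remaining equation mentions A.
Bind U := h(k, g(nil), empty); substituting into the one remaining equation that mentions U gives: wrap(g(h(k, g(nil), empty))) =?= wrap(P).
Decompose wrap/1: g(h(k, g(nil), empty)) =?= P.
Bind P := g(h(k, g(nil), empty)); substituting into the remaining equation gives: g(wrap(Y2)) =?= g(wrap(g(g(h(k, g(nil), empty))))).
Decompose g/1: wrap(Y2) =?= wrap(g(g(h(k, g(nil), empty)))).
Decompose wrap/1: Y2 =?= g(g(h(k, g(nil), empty))).
Bind Y2 := g(g(h(k, g(nil), empty))). Substituting into the earlier binding gives A := g(g(g(h(k, g(nil), empty)))).
MGU = { A ↦ g(g(g(h(k, g(nil), empty)))), U ↦ h(k, g(nil), empty), P ↦ g(h(k, g(nil), empty)), Y2 ↦ g(g(h(k, g(nil), empty))) }, so P ↦ g(h(k, g(nil), empty)).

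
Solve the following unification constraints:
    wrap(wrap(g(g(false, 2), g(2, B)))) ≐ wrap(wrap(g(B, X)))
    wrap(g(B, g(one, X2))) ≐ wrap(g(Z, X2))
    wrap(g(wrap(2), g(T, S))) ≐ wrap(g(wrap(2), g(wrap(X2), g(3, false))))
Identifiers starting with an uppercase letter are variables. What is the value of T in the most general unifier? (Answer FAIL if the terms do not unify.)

FAIL

Decompose wrap/1: wrap(g(g(false, 2), g(2, B))) ≐ wrap(g(B, X)).
Decompose wrap/1: g(g(false, 2), g(2, B)) ≐ g(B, X).
Decompose g/2: g(false, 2) ≐ B,  g(2, B) ≐ X.
Bind B := g(false, 2); substituting into the 2 remaining equations that mention B gives: g(2, g(false, 2)) ≐ X,  wrap(g(g(false, 2), g(one, X2))) ≐ wrap(g(Z, X2)).
Bind X := g(2, g(false, 2)); no other remaining equation mentions X.
Decompose wrap/1: g(g(false, 2), g(one, X2)) ≐ g(Z, X2).
Decompose g/2: g(false, 2) ≐ Z,  g(one, X2) ≐ X2.
Bind Z := g(false, 2); no other remaining equation mentions Z.
Occurs check fails: X2 occurs in g(one, X2); the equation X2 ≐ g(one, X2) has no finite solution.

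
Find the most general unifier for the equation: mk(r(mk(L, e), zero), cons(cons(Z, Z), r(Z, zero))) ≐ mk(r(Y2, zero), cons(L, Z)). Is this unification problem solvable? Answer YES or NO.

NO

Decompose mk/2: r(mk(L, e), zero) ≐ r(Y2, zero),  cons(cons(Z, Z), r(Z, zero)) ≐ cons(L, Z).
Decompose r/2: mk(L, e) ≐ Y2,  zero ≐ zero.
Bind Y2 := mk(L, e); no other remaining equation mentions Y2.
Delete trivial equation zero ≐ zero.
Decompose cons/2: cons(Z, Z) ≐ L,  r(Z, zero) ≐ Z.
Bind L := cons(Z, Z); no other remaining equation mentions L. Substituting into the earlier binding gives Y2 := mk(cons(Z, Z), e).
Occurs check fails: Z occurs in r(Z, zero); the equation Z ≐ r(Z, zero) has no finite solution.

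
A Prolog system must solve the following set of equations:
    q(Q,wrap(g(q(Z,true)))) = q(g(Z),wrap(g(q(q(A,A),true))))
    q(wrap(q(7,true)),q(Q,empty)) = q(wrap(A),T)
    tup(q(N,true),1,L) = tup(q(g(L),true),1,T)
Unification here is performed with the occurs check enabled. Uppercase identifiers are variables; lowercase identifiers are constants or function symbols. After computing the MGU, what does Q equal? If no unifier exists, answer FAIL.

g(q(q(7,true),q(7,true)))

Decompose q/2: Q = g(Z),  wrap(g(q(Z,true))) = wrap(g(q(q(A,A),true))).
Bind Q := g(Z); substituting into the one remaining equation that mentions Q gives: q(wrap(q(7,true)),q(g(Z),empty)) = q(wrap(A),T).
Decompose wrap/1: g(q(Z,true)) = g(q(q(A,A),true)).
Decompose g/1: q(Z,true) = q(q(A,A),true).
Decompose q/2: Z = q(A,A),  true = true.
Bind Z := q(A,A); substituting into the one remaining equation that mentions Z gives: q(wrap(q(7,true)),q(g(q(A,A)),empty)) = q(wrap(A),T). Substituting into the earlier binding gives Q := g(q(A,A)).
Delete trivial equation true = true.
Decompose q/2: wrap(q(7,true)) = wrap(A),  q(g(q(A,A)),empty) = T.
Decompose wrap/1: q(7,true) = A.
Bind A := q(7,true); substituting into the one remaining equation that mentions A gives: q(g(q(q(7,true),q(7,true))),empty) = T. Substituting into the earlier bindings gives Q := g(q(q(7,true),q(7,true))), Z := q(q(7,true),q(7,true)).
Bind T := q(g(q(q(7,true),q(7,true))),empty); substituting into the remaining equation gives: tup(q(N,true),1,L) = tup(q(g(L),true),1,q(g(q(q(7,true),q(7,true))),empty)).
Decompose tup/3: q(N,true) = q(g(L),true),  1 = 1,  L = q(g(q(q(7,true),q(7,true))),empty).
Decompose q/2: N = g(L),  true = true.
Bind N := g(L); no other remaining equation mentions N.
Delete trivial equation true = true.
Delete trivial equation 1 = 1.
Bind L := q(g(q(q(7,true),q(7,true))),empty). Substituting into the earlier binding gives N := g(q(g(q(q(7,true),q(7,true))),empty)).
MGU = { Q = g(q(q(7,true),q(7,true))), Z = q(q(7,true),q(7,true)), A = q(7,true), T = q(g(q(q(7,true),q(7,true))),empty), N = g(q(g(q(q(7,true),q(7,true))),empty)), L = q(g(q(q(7,true),q(7,true))),empty) }, so Q = g(q(q(7,true),q(7,true))).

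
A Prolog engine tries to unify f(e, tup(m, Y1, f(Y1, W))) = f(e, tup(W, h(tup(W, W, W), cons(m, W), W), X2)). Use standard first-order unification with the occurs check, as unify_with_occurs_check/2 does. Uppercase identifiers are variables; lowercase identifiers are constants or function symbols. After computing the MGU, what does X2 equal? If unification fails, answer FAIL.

f(h(tup(m, m, m), cons(m, m), m), m)

Decompose f/2: e = e,  tup(m, Y1, f(Y1, W)) = tup(W, h(tup(W, W, W), cons(m, W), W), X2).
Delete trivial equation e = e.
Decompose tup/3: m = W,  Y1 = h(tup(W, W, W), cons(m, W), W),  f(Y1, W) = X2.
Bind W := m; substituting into the remaining equations gives: Y1 = h(tup(m, m, m), cons(m, m), m),  f(Y1, m) = X2.
Bind Y1 := h(tup(m, m, m), cons(m, m), m); substituting into the remaining equation gives: f(h(tup(m, m, m), cons(m, m), m), m) = X2.
Bind X2 := f(h(tup(m, m, m), cons(m, m), m), m).
MGU = { W ↦ m, Y1 ↦ h(tup(m, m, m), cons(m, m), m), X2 ↦ f(h(tup(m, m, m), cons(m, m), m), m) }, so X2 ↦ f(h(tup(m, m, m), cons(m, m), m), m).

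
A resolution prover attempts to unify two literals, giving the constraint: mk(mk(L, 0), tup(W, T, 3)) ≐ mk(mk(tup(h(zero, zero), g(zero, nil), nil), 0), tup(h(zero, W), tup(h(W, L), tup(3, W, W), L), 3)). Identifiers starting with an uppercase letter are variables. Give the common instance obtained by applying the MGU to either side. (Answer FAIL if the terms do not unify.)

Decompose mk/2: mk(L, 0) ≐ mk(tup(h(zero, zero), g(zero, nil), nil), 0),  tup(W, T, 3) ≐ tup(h(zero, W), tup(h(W, L), tup(3, W, W), L), 3).
Decompose mk/2: L ≐ tup(h(zero, zero), g(zero, nil), nil),  0 ≐ 0.
Bind L := tup(h(zero, zero), g(zero, nil), nil); substituting into the one remaining equation that mentions L gives: tup(W, T, 3) ≐ tup(h(zero, W), tup(h(W, tup(h(zero, zero), g(zero, nil), nil)), tup(3, W, W), tup(h(zero, zero), g(zero, nil), nil)), 3).
Delete trivial equation 0 ≐ 0.
Decompose tup/3: W ≐ h(zero, W),  T ≐ tup(h(W, tup(h(zero, zero), g(zero, nil), nil)), tup(3, W, W), tup(h(zero, zero), g(zero, nil), nil)),  3 ≐ 3.
Occurs check fails: W occurs in h(zero, W); the equation W ≐ h(zero, W) has no finite solution.

FAIL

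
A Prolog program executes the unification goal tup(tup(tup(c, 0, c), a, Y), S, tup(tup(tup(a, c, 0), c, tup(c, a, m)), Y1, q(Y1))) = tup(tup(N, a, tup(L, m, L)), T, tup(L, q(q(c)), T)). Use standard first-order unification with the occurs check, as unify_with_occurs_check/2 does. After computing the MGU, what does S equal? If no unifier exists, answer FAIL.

Decompose tup/3: tup(tup(c, 0, c), a, Y) = tup(N, a, tup(L, m, L)),  S = T,  tup(tup(tup(a, c, 0), c, tup(c, a, m)), Y1, q(Y1)) = tup(L, q(q(c)), T).
Decompose tup/3: tup(c, 0, c) = N,  a = a,  Y = tup(L, m, L).
Bind N := tup(c, 0, c); no other remaining equation mentions N.
Delete trivial equation a = a.
Bind Y := tup(L, m, L); no other remaining equation mentions Y.
Bind S := T; no other remaining equation mentions S.
Decompose tup/3: tup(tup(a, c, 0), c, tup(c, a, m)) = L,  Y1 = q(q(c)),  q(Y1) = T.
Bind L := tup(tup(a, c, 0), c, tup(c, a, m)); no other remaining equation mentions L. Substituting into the earlier binding gives Y := tup(tup(tup(a, c, 0), c, tup(c, a, m)), m, tup(tup(a, c, 0), c, tup(c, a, m))).
Bind Y1 := q(q(c)); substituting into the remaining equation gives: q(q(q(c))) = T.
Bind T := q(q(q(c))). Substituting into the earlier binding gives S := q(q(q(c))).
MGU = { N ↦ tup(c, 0, c), Y ↦ tup(tup(tup(a, c, 0), c, tup(c, a, m)), m, tup(tup(a, c, 0), c, tup(c, a, m))), S ↦ q(q(q(c))), L ↦ tup(tup(a, c, 0), c, tup(c, a, m)), Y1 ↦ q(q(c)), T ↦ q(q(q(c))) }, so S ↦ q(q(q(c))).

q(q(q(c)))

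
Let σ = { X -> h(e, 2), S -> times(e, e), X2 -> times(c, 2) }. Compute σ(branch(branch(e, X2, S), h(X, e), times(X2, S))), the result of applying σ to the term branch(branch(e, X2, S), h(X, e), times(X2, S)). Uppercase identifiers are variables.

Replace each occurrence of X with h(e, 2).
Replace each occurrence of S with times(e, e).
Replace each occurrence of X2 with times(c, 2).
Result: branch(branch(e, times(c, 2), times(e, e)), h(h(e, 2), e), times(times(c, 2), times(e, e))).

branch(branch(e, times(c, 2), times(e, e)), h(h(e, 2), e), times(times(c, 2), times(e, e)))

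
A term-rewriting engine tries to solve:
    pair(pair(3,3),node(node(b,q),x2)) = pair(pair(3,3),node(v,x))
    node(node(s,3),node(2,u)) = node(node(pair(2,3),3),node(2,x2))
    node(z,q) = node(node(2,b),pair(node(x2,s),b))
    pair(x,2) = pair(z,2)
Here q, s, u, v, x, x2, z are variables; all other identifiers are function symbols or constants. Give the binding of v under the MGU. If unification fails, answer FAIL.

node(b,pair(node(node(2,b),pair(2,3)),b))

Decompose pair/2: pair(3,3) = pair(3,3),  node(node(b,q),x2) = node(v,x).
Delete trivial equation pair(3,3) = pair(3,3).
Decompose node/2: node(b,q) = v,  x2 = x.
Bind v := node(b,q); no other remaining equation mentions v.
Bind x2 := x; substituting into the 2 remaining equations that mention x2 gives: node(node(s,3),node(2,u)) = node(node(pair(2,3),3),node(2,x)),  node(z,q) = node(node(2,b),pair(node(x,s),b)).
Decompose node/2: node(s,3) = node(pair(2,3),3),  node(2,u) = node(2,x).
Decompose node/2: s = pair(2,3),  3 = 3.
Bind s := pair(2,3); substituting into the one remaining equation that mentions s gives: node(z,q) = node(node(2,b),pair(node(x,pair(2,3)),b)).
Delete trivial equation 3 = 3.
Decompose node/2: 2 = 2,  u = x.
Delete trivial equation 2 = 2.
Bind u := x; no other remaining equation mentions u.
Decompose node/2: z = node(2,b),  q = pair(node(x,pair(2,3)),b).
Bind z := node(2,b); substituting into the one remaining equation that mentions z gives: pair(x,2) = pair(node(2,b),2).
Bind q := pair(node(x,pair(2,3)),b); no other remaining equation mentions q. Substituting into the earlier binding gives v := node(b,pair(node(x,pair(2,3)),b)).
Decompose pair/2: x = node(2,b),  2 = 2.
Bind x := node(2,b); no other remaining equation mentions x. Substituting into the earlier bindings gives v := node(b,pair(node(node(2,b),pair(2,3)),b)), x2 := node(2,b), u := node(2,b), q := pair(node(node(2,b),pair(2,3)),b).
Delete trivial equation 2 = 2.
MGU = { v -> node(b,pair(node(node(2,b),pair(2,3)),b)), x2 -> node(2,b), s -> pair(2,3), u -> node(2,b), z -> node(2,b), q -> pair(node(node(2,b),pair(2,3)),b), x -> node(2,b) }, so v -> node(b,pair(node(node(2,b),pair(2,3)),b)).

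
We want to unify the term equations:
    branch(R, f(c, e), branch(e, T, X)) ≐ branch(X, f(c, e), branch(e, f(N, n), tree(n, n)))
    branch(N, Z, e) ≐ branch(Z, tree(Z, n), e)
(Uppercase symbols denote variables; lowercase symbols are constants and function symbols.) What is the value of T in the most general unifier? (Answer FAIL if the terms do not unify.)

FAIL

Decompose branch/3: R ≐ X,  f(c, e) ≐ f(c, e),  branch(e, T, X) ≐ branch(e, f(N, n), tree(n, n)).
Bind R := X; no other remaining equation mentions R.
Delete trivial equation f(c, e) ≐ f(c, e).
Decompose branch/3: e ≐ e,  T ≐ f(N, n),  X ≐ tree(n, n).
Delete trivial equation e ≐ e.
Bind T := f(N, n); no other remaining equation mentions T.
Bind X := tree(n, n); no other remaining equation mentions X. Substituting into the earlier binding gives R := tree(n, n).
Decompose branch/3: N ≐ Z,  Z ≐ tree(Z, n),  e ≐ e.
Bind N := Z; no other remaining equation mentions N. Substituting into the earlier binding gives T := f(Z, n).
Occurs check fails: Z occurs in tree(Z, n); the equation Z ≐ tree(Z, n) has no finite solution.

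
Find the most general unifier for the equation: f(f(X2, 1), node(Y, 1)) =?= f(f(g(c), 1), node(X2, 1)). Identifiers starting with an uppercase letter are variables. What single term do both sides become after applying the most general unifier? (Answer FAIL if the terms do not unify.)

f(f(g(c), 1), node(g(c), 1))

Decompose f/2: f(X2, 1) =?= f(g(c), 1),  node(Y, 1) =?= node(X2, 1).
Decompose f/2: X2 =?= g(c),  1 =?= 1.
Bind X2 := g(c); substituting into the one remaining equation that mentions X2 gives: node(Y, 1) =?= node(g(c), 1).
Delete trivial equation 1 =?= 1.
Decompose node/2: Y =?= g(c),  1 =?= 1.
Bind Y := g(c); no other remaining equation mentions Y.
Delete trivial equation 1 =?= 1.
Applying the MGU to either side gives f(f(g(c), 1), node(g(c), 1)).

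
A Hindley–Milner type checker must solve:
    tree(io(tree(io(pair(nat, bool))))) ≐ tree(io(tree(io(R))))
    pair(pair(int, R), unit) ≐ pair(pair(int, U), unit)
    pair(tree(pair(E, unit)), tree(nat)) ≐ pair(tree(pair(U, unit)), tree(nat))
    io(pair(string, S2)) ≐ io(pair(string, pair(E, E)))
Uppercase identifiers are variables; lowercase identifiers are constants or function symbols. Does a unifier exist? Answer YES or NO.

Decompose tree/1: io(tree(io(pair(nat, bool)))) ≐ io(tree(io(R))).
Decompose io/1: tree(io(pair(nat, bool))) ≐ tree(io(R)).
Decompose tree/1: io(pair(nat, bool)) ≐ io(R).
Decompose io/1: pair(nat, bool) ≐ R.
Bind R := pair(nat, bool); substituting into the one remaining equation that mentions R gives: pair(pair(int, pair(nat, bool)), unit) ≐ pair(pair(int, U), unit).
Decompose pair/2: pair(int, pair(nat, bool)) ≐ pair(int, U),  unit ≐ unit.
Decompose pair/2: int ≐ int,  pair(nat, bool) ≐ U.
Delete trivial equation int ≐ int.
Bind U := pair(nat, bool); substituting into the one remaining equation that mentions U gives: pair(tree(pair(E, unit)), tree(nat)) ≐ pair(tree(pair(pair(nat, bool), unit)), tree(nat)).
Delete trivial equation unit ≐ unit.
Decompose pair/2: tree(pair(E, unit)) ≐ tree(pair(pair(nat, bool), unit)),  tree(nat) ≐ tree(nat).
Decompose tree/1: pair(E, unit) ≐ pair(pair(nat, bool), unit).
Decompose pair/2: E ≐ pair(nat, bool),  unit ≐ unit.
Bind E := pair(nat, bool); substituting into the one remaining equation that mentions E gives: io(pair(string, S2)) ≐ io(pair(string, pair(pair(nat, bool), pair(nat, bool)))).
Delete trivial equation unit ≐ unit.
Delete trivial equation tree(nat) ≐ tree(nat).
Decompose io/1: pair(string, S2) ≐ pair(string, pair(pair(nat, bool), pair(nat, bool))).
Decompose pair/2: string ≐ string,  S2 ≐ pair(pair(nat, bool), pair(nat, bool)).
Delete trivial equation string ≐ string.
Bind S2 := pair(pair(nat, bool), pair(nat, bool)).
No equations remain and no clash or occurs-check failure arose, so a unifier exists.

YES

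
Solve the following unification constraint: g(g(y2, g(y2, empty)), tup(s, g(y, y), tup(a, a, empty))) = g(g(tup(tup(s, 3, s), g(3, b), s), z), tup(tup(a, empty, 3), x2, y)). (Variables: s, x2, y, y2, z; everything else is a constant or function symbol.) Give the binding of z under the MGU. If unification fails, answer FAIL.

Decompose g/2: g(y2, g(y2, empty)) = g(tup(tup(s, 3, s), g(3, b), s), z),  tup(s, g(y, y), tup(a, a, empty)) = tup(tup(a, empty, 3), x2, y).
Decompose g/2: y2 = tup(tup(s, 3, s), g(3, b), s),  g(y2, empty) = z.
Bind y2 := tup(tup(s, 3, s), g(3, b), s); substituting into the one remaining equation that mentions y2 gives: g(tup(tup(s, 3, s), g(3, b), s), empty) = z.
Bind z := g(tup(tup(s, 3, s), g(3, b), s), empty); no other remaining equation mentions z.
Decompose tup/3: s = tup(a, empty, 3),  g(y, y) = x2,  tup(a, a, empty) = y.
Bind s := tup(a, empty, 3); no other remaining equation mentions s. Substituting into the earlier bindings gives y2 := tup(tup(tup(a, empty, 3), 3, tup(a, empty, 3)), g(3, b), tup(a, empty, 3)), z := g(tup(tup(tup(a, empty, 3), 3, tup(a, empty, 3)), g(3, b), tup(a, empty, 3)), empty).
Bind x2 := g(y, y); no other remaining equation mentions x2.
Bind y := tup(a, a, empty). Substituting into the earlier binding gives x2 := g(tup(a, a, empty), tup(a, a, empty)).
MGU = { y2 ↦ tup(tup(tup(a, empty, 3), 3, tup(a, empty, 3)), g(3, b), tup(a, empty, 3)), z ↦ g(tup(tup(tup(a, empty, 3), 3, tup(a, empty, 3)), g(3, b), tup(a, empty, 3)), empty), s ↦ tup(a, empty, 3), x2 ↦ g(tup(a, a, empty), tup(a, a, empty)), y ↦ tup(a, a, empty) }, so z ↦ g(tup(tup(tup(a, empty, 3), 3, tup(a, empty, 3)), g(3, b), tup(a, empty, 3)), empty).

g(tup(tup(tup(a, empty, 3), 3, tup(a, empty, 3)), g(3, b), tup(a, empty, 3)), empty)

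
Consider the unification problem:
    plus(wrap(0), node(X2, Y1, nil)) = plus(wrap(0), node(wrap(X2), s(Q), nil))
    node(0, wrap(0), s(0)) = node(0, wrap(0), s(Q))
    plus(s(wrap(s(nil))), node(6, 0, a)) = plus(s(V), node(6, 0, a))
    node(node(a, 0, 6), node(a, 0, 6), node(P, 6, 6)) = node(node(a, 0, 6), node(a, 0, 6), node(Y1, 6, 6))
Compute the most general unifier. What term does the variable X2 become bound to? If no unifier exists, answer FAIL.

FAIL

Decompose plus/2: wrap(0) = wrap(0),  node(X2, Y1, nil) = node(wrap(X2), s(Q), nil).
Delete trivial equation wrap(0) = wrap(0).
Decompose node/3: X2 = wrap(X2),  Y1 = s(Q),  nil = nil.
Occurs check fails: X2 occurs in wrap(X2); the equation X2 = wrap(X2) has no finite solution.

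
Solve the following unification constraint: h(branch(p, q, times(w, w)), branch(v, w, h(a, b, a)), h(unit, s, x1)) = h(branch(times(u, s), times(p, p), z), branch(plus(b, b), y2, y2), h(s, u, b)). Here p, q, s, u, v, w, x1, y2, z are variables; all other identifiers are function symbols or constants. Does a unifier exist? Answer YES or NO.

YES

Decompose h/3: branch(p, q, times(w, w)) = branch(times(u, s), times(p, p), z),  branch(v, w, h(a, b, a)) = branch(plus(b, b), y2, y2),  h(unit, s, x1) = h(s, u, b).
Decompose branch/3: p = times(u, s),  q = times(p, p),  times(w, w) = z.
Bind p := times(u, s); substituting into the one remaining equation that mentions p gives: q = times(times(u, s), times(u, s)).
Bind q := times(times(u, s), times(u, s)); no other remaining equation mentions q.
Bind z := times(w, w); no other remaining equation mentions z.
Decompose branch/3: v = plus(b, b),  w = y2,  h(a, b, a) = y2.
Bind v := plus(b, b); no other remaining equation mentions v.
Bind w := y2; no other remaining equation mentions w. Substituting into the earlier binding gives z := times(y2, y2).
Bind y2 := h(a, b, a); no other remaining equation mentions y2. Substituting into the earlier bindings gives z := times(h(a, b, a), h(a, b, a)), w := h(a, b, a).
Decompose h/3: unit = s,  s = u,  x1 = b.
Bind s := unit; substituting into the one remaining equation that mentions s gives: unit = u. Substituting into the earlier bindings gives p := times(u, unit), q := times(times(u, unit), times(u, unit)).
Bind u := unit; no other remaining equation mentions u. Substituting into the earlier bindings gives p := times(unit, unit), q := times(times(unit, unit), times(unit, unit)).
Bind x1 := b.
No equations remain and no clash or occurs-check failure arose, so a unifier exists.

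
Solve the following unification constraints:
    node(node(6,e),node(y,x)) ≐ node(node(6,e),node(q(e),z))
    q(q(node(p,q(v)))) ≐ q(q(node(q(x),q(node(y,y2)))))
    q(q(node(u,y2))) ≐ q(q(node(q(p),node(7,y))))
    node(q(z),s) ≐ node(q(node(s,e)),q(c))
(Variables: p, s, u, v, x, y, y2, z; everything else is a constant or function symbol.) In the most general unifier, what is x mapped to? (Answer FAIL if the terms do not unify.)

node(q(c),e)

Decompose node/2: node(6,e) ≐ node(6,e),  node(y,x) ≐ node(q(e),z).
Delete trivial equation node(6,e) ≐ node(6,e).
Decompose node/2: y ≐ q(e),  x ≐ z.
Bind y := q(e); substituting into the 2 remaining equations that mention y gives: q(q(node(p,q(v)))) ≐ q(q(node(q(x),q(node(q(e),y2))))),  q(q(node(u,y2))) ≐ q(q(node(q(p),node(7,q(e))))).
Bind x := z; substituting into the one remaining equation that mentions x gives: q(q(node(p,q(v)))) ≐ q(q(node(q(z),q(node(q(e),y2))))).
Decompose q/1: q(node(p,q(v))) ≐ q(node(q(z),q(node(q(e),y2)))).
Decompose q/1: node(p,q(v)) ≐ node(q(z),q(node(q(e),y2))).
Decompose node/2: p ≐ q(z),  q(v) ≐ q(node(q(e),y2)).
Bind p := q(z); substituting into the one remaining equation that mentions p gives: q(q(node(u,y2))) ≐ q(q(node(q(q(z)),node(7,q(e))))).
Decompose q/1: v ≐ node(q(e),y2).
Bind v := node(q(e),y2); no other remaining equation mentions v.
Decompose q/1: q(node(u,y2)) ≐ q(node(q(q(z)),node(7,q(e)))).
Decompose q/1: node(u,y2) ≐ node(q(q(z)),node(7,q(e))).
Decompose node/2: u ≐ q(q(z)),  y2 ≐ node(7,q(e)).
Bind u := q(q(z)); no other remaining equation mentions u.
Bind y2 := node(7,q(e)); no other remaining equation mentions y2. Substituting into the earlier binding gives v := node(q(e),node(7,q(e))).
Decompose node/2: q(z) ≐ q(node(s,e)),  s ≐ q(c).
Decompose q/1: z ≐ node(s,e).
Bind z := node(s,e); no other remaining equation mentions z. Substituting into the earlier bindings gives x := node(s,e), p := q(node(s,e)), u := q(q(node(s,e))).
Bind s := q(c). Substituting into the earlier bindings gives x := node(q(c),e), p := q(node(q(c),e)), u := q(q(node(q(c),e))), z := node(q(c),e).
MGU = { y -> q(e), x -> node(q(c),e), p -> q(node(q(c),e)), v -> node(q(e),node(7,q(e))), u -> q(q(node(q(c),e))), y2 -> node(7,q(e)), z -> node(q(c),e), s -> q(c) }, so x -> node(q(c),e).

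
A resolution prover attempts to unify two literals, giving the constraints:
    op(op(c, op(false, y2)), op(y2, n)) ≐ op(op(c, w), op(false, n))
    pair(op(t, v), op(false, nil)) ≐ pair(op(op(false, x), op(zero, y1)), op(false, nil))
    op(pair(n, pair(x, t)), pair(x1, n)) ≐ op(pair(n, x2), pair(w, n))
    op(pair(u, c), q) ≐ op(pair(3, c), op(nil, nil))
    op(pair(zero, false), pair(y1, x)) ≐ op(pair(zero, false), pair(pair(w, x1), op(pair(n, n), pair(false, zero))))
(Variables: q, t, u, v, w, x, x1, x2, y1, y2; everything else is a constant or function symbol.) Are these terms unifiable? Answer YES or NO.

YES

Decompose op/2: op(c, op(false, y2)) ≐ op(c, w),  op(y2, n) ≐ op(false, n).
Decompose op/2: c ≐ c,  op(false, y2) ≐ w.
Delete trivial equation c ≐ c.
Bind w := op(false, y2); substituting into the 2 remaining equations that mention w gives: op(pair(n, pair(x, t)), pair(x1, n)) ≐ op(pair(n, x2), pair(op(false, y2), n)),  op(pair(zero, false), pair(y1, x)) ≐ op(pair(zero, false), pair(pair(op(false, y2), x1), op(pair(n, n), pair(false, zero)))).
Decompose op/2: y2 ≐ false,  n ≐ n.
Bind y2 := false; substituting into the 2 remaining equations that mention y2 gives: op(pair(n, pair(x, t)), pair(x1, n)) ≐ op(pair(n, x2), pair(op(false, false), n)),  op(pair(zero, false), pair(y1, x)) ≐ op(pair(zero, false), pair(pair(op(false, false), x1), op(pair(n, n), pair(false, zero)))). Substituting into the earlier binding gives w := op(false, false).
Delete trivial equation n ≐ n.
Decompose pair/2: op(t, v) ≐ op(op(false, x), op(zero, y1)),  op(false, nil) ≐ op(false, nil).
Decompose op/2: t ≐ op(false, x),  v ≐ op(zero, y1).
Bind t := op(false, x); substituting into the one remaining equation that mentions t gives: op(pair(n, pair(x, op(false, x))), pair(x1, n)) ≐ op(pair(n, x2), pair(op(false, false), n)).
Bind v := op(zero, y1); no other remaining equation mentions v.
Delete trivial equation op(false, nil) ≐ op(false, nil).
Decompose op/2: pair(n, pair(x, op(false, x))) ≐ pair(n, x2),  pair(x1, n) ≐ pair(op(false, false), n).
Decompose pair/2: n ≐ n,  pair(x, op(false, x)) ≐ x2.
Delete trivial equation n ≐ n.
Bind x2 := pair(x, op(false, x)); no other remaining equation mentions x2.
Decompose pair/2: x1 ≐ op(false, false),  n ≐ n.
Bind x1 := op(false, false); substituting into the one remaining equation that mentions x1 gives: op(pair(zero, false), pair(y1, x)) ≐ op(pair(zero, false), pair(pair(op(false, false), op(false, false)), op(pair(n, n), pair(false, zero)))).
Delete trivial equation n ≐ n.
Decompose op/2: pair(u, c) ≐ pair(3, c),  q ≐ op(nil, nil).
Decompose pair/2: u ≐ 3,  c ≐ c.
Bind u := 3; no other remaining equation mentions u.
Delete trivial equation c ≐ c.
Bind q := op(nil, nil); no other remaining equation mentions q.
Decompose op/2: pair(zero, false) ≐ pair(zero, false),  pair(y1, x) ≐ pair(pair(op(false, false), op(false, false)), op(pair(n, n), pair(false, zero))).
Delete trivial equation pair(zero, false) ≐ pair(zero, false).
Decompose pair/2: y1 ≐ pair(op(false, false), op(false, false)),  x ≐ op(pair(n, n), pair(false, zero)).
Bind y1 := pair(op(false, false), op(false, false)); no other remaining equation mentions y1. Substituting into the earlier binding gives v := op(zero, pair(op(false, false), op(false, false))).
Bind x := op(pair(n, n), pair(false, zero)). Substituting into the earlier bindings gives t := op(false, op(pair(n, n), pair(false, zero))), x2 := pair(op(pair(n, n), pair(false, zero)), op(false, op(pair(n, n), pair(false, zero)))).
No equations remain and no clash or occurs-check failure arose, so a unifier exists.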